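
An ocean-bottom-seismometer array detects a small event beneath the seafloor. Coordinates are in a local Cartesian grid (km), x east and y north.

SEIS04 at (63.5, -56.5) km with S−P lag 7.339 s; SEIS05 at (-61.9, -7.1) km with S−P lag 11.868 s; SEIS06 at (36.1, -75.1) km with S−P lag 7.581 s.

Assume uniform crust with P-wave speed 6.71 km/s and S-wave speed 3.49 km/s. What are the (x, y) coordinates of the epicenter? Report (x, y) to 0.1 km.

(23.2, -21.5)

Distance from S−P lag: d = Δt · v_P v_S / (v_P − v_S) = Δt · (6.71·3.49)/(6.71−3.49) ≈ 7.2726·Δt.
So d_SEIS04 = 53.37, d_SEIS05 = 86.31, d_SEIS06 = 55.13 km.
Circle about each station: (x − 63.5)² + (y + 56.5)² = 53.37²; (x + 61.9)² + (y + 7.1)² = 86.31²; (x − 36.1)² + (y + 75.1)² = 55.13².
Subtracting pairs of circle equations eliminates x²+y² and gives linear equations (the radical axes):
-250.8 x + 98.8 y = -7943.54
-54.8 x − 37.2 y = -472.24
Solving the 2×2 system: x ≈ 23.2, y ≈ -21.5 km.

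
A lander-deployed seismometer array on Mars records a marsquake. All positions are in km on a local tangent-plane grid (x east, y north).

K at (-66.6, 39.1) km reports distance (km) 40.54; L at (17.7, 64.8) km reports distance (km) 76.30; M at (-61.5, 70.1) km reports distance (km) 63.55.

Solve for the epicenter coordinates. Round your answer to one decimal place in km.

x ≈ -36.9 km, y ≈ 11.5 km

Circle about each station: (x + 66.6)² + (y − 39.1)² = 40.54²; (x − 17.7)² + (y − 64.8)² = 76.30²; (x + 61.5)² + (y − 70.1)² = 63.55².
Subtracting pairs of circle equations eliminates x²+y² and gives linear equations (the radical axes):
168.6 x + 51.4 y = -5630.24
10.2 x + 62.0 y = 336.78
Solving the 2×2 system: x ≈ -36.9, y ≈ 11.5 km.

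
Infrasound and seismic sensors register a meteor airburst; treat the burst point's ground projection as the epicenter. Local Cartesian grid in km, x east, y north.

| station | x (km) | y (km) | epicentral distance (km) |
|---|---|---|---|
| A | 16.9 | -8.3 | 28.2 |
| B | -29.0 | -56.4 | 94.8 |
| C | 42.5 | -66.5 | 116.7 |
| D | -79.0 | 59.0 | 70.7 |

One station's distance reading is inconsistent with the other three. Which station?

A

Solve using three stations at a time. Using B, C, D (subtract circle equations pairwise → linear system) gives (x, y) ≈ (-11.7, 36.9).
Distances from that point to each station vs reported:
  A: calculated 53.5 vs reported 28.2 → residual 25.3 km
  B: calculated 94.9 vs reported 94.8 → residual 0.1 km
  C: calculated 116.8 vs reported 116.7 → residual 0.1 km
  D: calculated 70.8 vs reported 70.7 → residual 0.1 km
B, C, D are mutually consistent (residuals ≈ 0); A is off by 25.3 km.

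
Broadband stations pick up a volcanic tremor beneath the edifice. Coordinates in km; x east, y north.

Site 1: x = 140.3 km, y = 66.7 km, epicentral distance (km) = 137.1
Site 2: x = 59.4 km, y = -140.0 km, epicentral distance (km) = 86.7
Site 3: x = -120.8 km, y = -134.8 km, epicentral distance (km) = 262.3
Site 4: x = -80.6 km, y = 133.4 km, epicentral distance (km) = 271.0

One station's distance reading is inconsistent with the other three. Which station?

Solve using three stations at a time. Using Site 1, Site 2, Site 4 (subtract circle equations pairwise → linear system) gives (x, y) ≈ (103.6, -65.4).
Distances from that point to each station vs reported:
  Site 1: calculated 137.1 vs reported 137.1 → residual 0.0 km
  Site 2: calculated 86.7 vs reported 86.7 → residual 0.0 km
  Site 3: calculated 234.9 vs reported 262.3 → residual 27.4 km
  Site 4: calculated 271.0 vs reported 271.0 → residual 0.0 km
Site 1, Site 2, Site 4 are mutually consistent (residuals ≈ 0); Site 3 is off by 27.4 km.

Site 3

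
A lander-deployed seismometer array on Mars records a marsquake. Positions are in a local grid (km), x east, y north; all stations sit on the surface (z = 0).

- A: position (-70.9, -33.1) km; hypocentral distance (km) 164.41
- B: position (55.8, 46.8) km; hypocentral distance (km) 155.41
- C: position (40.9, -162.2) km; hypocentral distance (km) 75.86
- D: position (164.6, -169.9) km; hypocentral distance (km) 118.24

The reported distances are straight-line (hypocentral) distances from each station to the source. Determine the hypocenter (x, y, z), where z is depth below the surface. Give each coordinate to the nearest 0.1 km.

Each station gives a sphere (x−x_i)² + (y−y_i)² + z² = d_i² (stations at z=0).
Subtracting the A sphere from B and C: z² cancels, leaving linear equations in x and y:
253.4 x + 159.8 y = 2059.84
223.6 x − 258.2 y = 43135.14
Solving: x ≈ 73.398, y ≈ -103.499 km (keep extra digits for the depth step; rounded: 73.4, -103.5).
Then from the A sphere: z² = 164.41² − (x + 70.9)² − (y + 33.1)² with x = 73.398, y = -103.499, so z ≈ 35.394 ≈ 35.4 km.

(73.4, -103.5, 35.4)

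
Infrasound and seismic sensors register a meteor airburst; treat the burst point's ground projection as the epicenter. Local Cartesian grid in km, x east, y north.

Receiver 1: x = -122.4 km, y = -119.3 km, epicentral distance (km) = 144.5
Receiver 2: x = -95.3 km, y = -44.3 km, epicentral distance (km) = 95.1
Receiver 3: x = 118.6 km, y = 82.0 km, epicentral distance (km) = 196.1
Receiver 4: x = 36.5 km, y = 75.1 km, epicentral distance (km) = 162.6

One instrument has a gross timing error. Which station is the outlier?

Receiver 2

Solve using three stations at a time. Using Receiver 1, Receiver 3, Receiver 4 (subtract circle equations pairwise → linear system) gives (x, y) ≈ (18.2, -86.4).
Distances from that point to each station vs reported:
  Receiver 1: calculated 144.4 vs reported 144.5 → residual 0.1 km
  Receiver 2: calculated 121.1 vs reported 95.1 → residual 26.0 km
  Receiver 3: calculated 196.0 vs reported 196.1 → residual 0.1 km
  Receiver 4: calculated 162.5 vs reported 162.6 → residual 0.1 km
Receiver 1, Receiver 3, Receiver 4 are mutually consistent (residuals ≈ 0); Receiver 2 is off by 26.0 km.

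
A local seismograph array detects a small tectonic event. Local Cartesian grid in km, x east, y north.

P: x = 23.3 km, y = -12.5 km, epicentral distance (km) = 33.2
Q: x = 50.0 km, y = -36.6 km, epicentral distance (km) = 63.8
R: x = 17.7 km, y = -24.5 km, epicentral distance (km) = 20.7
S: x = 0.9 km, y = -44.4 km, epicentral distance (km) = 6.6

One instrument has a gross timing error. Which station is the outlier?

Q

Solve using three stations at a time. Using P, R, S (subtract circle equations pairwise → linear system) gives (x, y) ≈ (1.9, -37.9).
Distances from that point to each station vs reported:
  P: calculated 33.2 vs reported 33.2 → residual 0.0 km
  Q: calculated 48.1 vs reported 63.8 → residual 15.7 km
  R: calculated 20.7 vs reported 20.7 → residual 0.0 km
  S: calculated 6.6 vs reported 6.6 → residual 0.0 km
P, R, S are mutually consistent (residuals ≈ 0); Q is off by 15.7 km.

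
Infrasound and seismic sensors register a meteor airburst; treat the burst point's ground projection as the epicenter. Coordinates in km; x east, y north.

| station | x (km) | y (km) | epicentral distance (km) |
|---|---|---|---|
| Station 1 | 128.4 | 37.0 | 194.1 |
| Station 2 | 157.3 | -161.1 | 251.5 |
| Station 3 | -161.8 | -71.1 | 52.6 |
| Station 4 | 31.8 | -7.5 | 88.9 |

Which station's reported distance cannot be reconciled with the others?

Station 3

Solve using three stations at a time. Using Station 1, Station 2, Station 4 (subtract circle equations pairwise → linear system) gives (x, y) ≈ (-55.1, -26.4).
Distances from that point to each station vs reported:
  Station 1: calculated 194.1 vs reported 194.1 → residual 0.0 km
  Station 2: calculated 251.5 vs reported 251.5 → residual 0.0 km
  Station 3: calculated 115.7 vs reported 52.6 → residual 63.1 km
  Station 4: calculated 88.9 vs reported 88.9 → residual 0.0 km
Station 1, Station 2, Station 4 are mutually consistent (residuals ≈ 0); Station 3 is off by 63.1 km.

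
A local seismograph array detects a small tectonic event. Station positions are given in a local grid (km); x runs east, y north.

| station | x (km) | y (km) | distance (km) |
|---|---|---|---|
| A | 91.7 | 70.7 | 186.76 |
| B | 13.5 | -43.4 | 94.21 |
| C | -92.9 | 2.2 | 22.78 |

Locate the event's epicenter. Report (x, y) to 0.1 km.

Circle about each station: (x − 91.7)² + (y − 70.7)² = 186.76²; (x − 13.5)² + (y + 43.4)² = 94.21²; (x + 92.9)² + (y − 2.2)² = 22.78².
Subtracting the A equation from the B and C equations removes the quadratic terms:
-156.4 x − 228.2 y = 14662.20
-369.2 x − 137.0 y = 29588.24
Solving the 2×2 system: x ≈ -75.5, y ≈ -12.5 km.

-75.5 km east, -12.5 km north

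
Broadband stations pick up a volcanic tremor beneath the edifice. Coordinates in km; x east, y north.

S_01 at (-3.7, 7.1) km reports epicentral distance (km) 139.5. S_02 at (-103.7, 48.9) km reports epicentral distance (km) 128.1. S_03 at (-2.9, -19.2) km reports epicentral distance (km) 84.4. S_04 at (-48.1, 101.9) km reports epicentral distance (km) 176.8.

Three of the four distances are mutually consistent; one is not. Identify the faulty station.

Solve using three stations at a time. Using S_02, S_03, S_04 (subtract circle equations pairwise → linear system) gives (x, y) ≈ (-67.2, -73.8).
Distances from that point to each station vs reported:
  S_01: calculated 102.9 vs reported 139.5 → residual 36.6 km
  S_02: calculated 128.1 vs reported 128.1 → residual 0.0 km
  S_03: calculated 84.4 vs reported 84.4 → residual 0.0 km
  S_04: calculated 176.8 vs reported 176.8 → residual 0.0 km
S_02, S_03, S_04 are mutually consistent (residuals ≈ 0); S_01 is off by 36.6 km.

S_01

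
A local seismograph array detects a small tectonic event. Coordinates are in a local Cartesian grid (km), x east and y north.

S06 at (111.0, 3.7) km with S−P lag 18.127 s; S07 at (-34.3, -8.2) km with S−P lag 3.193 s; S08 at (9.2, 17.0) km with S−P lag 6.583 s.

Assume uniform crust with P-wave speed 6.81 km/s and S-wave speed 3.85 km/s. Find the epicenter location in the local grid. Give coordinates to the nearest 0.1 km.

Distance from S−P lag: d = Δt · v_P v_S / (v_P − v_S) = Δt · (6.81·3.85)/(6.81−3.85) ≈ 8.8576·Δt.
So d_S06 = 160.56, d_S07 = 28.28, d_S08 = 58.31 km.
Circle about each station: (x − 111.0)² + (y − 3.7)² = 160.56²; (x + 34.3)² + (y + 8.2)² = 28.28²; (x − 9.2)² + (y − 17.0)² = 58.31².
Subtracting the S06 equation from the S07 and S08 equations removes the quadratic terms:
-290.6 x − 23.8 y = 13888.80
-203.6 x + 26.6 y = 10418.41
Solving the 2×2 system: x ≈ -49.1, y ≈ 15.9 km.

x ≈ -49.1 km, y ≈ 15.9 km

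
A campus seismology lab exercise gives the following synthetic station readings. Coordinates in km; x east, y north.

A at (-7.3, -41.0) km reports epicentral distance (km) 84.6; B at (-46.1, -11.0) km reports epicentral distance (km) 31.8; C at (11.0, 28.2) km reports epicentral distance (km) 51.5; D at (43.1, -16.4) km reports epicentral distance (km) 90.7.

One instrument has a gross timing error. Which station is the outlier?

A

Solve using three stations at a time. Using B, C, D (subtract circle equations pairwise → linear system) gives (x, y) ≈ (-39.9, 20.2).
Distances from that point to each station vs reported:
  A: calculated 69.3 vs reported 84.6 → residual 15.3 km
  B: calculated 31.8 vs reported 31.8 → residual 0.0 km
  C: calculated 51.5 vs reported 51.5 → residual 0.0 km
  D: calculated 90.7 vs reported 90.7 → residual 0.0 km
B, C, D are mutually consistent (residuals ≈ 0); A is off by 15.3 km.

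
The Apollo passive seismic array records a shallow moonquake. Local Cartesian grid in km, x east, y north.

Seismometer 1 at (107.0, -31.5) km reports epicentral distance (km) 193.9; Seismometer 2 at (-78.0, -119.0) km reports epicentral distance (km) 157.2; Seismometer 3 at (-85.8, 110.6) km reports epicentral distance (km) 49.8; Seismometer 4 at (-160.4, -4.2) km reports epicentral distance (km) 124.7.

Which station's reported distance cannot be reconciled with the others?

Solve using three stations at a time. Using Seismometer 1, Seismometer 3, Seismometer 4 (subtract circle equations pairwise → linear system) gives (x, y) ≈ (-59.1, 68.5).
Distances from that point to each station vs reported:
  Seismometer 1: calculated 193.9 vs reported 193.9 → residual 0.0 km
  Seismometer 2: calculated 188.5 vs reported 157.2 → residual 31.3 km
  Seismometer 3: calculated 49.8 vs reported 49.8 → residual 0.0 km
  Seismometer 4: calculated 124.7 vs reported 124.7 → residual 0.0 km
Seismometer 1, Seismometer 3, Seismometer 4 are mutually consistent (residuals ≈ 0); Seismometer 2 is off by 31.3 km.

Seismometer 2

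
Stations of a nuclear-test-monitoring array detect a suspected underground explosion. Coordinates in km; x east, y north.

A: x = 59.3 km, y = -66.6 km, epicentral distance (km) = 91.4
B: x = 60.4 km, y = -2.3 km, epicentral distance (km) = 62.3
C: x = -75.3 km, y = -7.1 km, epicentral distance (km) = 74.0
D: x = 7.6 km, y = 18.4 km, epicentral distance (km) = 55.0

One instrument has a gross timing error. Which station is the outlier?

D

Solve using three stations at a time. Using A, B, C (subtract circle equations pairwise → linear system) gives (x, y) ≈ (-1.8, 1.4).
Distances from that point to each station vs reported:
  A: calculated 91.4 vs reported 91.4 → residual 0.0 km
  B: calculated 62.3 vs reported 62.3 → residual 0.0 km
  C: calculated 74.0 vs reported 74.0 → residual 0.0 km
  D: calculated 19.4 vs reported 55.0 → residual 35.6 km
A, B, C are mutually consistent (residuals ≈ 0); D is off by 35.6 km.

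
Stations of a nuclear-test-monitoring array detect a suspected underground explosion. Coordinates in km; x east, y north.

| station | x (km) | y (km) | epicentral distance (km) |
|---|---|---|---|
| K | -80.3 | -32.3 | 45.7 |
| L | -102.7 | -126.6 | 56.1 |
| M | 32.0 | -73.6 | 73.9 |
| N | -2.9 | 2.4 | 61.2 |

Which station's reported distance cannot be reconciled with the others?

Solve using three stations at a time. Using K, M, N (subtract circle equations pairwise → linear system) gives (x, y) ≈ (-37.4, -48.2).
Distances from that point to each station vs reported:
  K: calculated 45.7 vs reported 45.7 → residual 0.0 km
  L: calculated 102.0 vs reported 56.1 → residual 45.9 km
  M: calculated 73.9 vs reported 73.9 → residual 0.0 km
  N: calculated 61.2 vs reported 61.2 → residual 0.0 km
K, M, N are mutually consistent (residuals ≈ 0); L is off by 45.9 km.

L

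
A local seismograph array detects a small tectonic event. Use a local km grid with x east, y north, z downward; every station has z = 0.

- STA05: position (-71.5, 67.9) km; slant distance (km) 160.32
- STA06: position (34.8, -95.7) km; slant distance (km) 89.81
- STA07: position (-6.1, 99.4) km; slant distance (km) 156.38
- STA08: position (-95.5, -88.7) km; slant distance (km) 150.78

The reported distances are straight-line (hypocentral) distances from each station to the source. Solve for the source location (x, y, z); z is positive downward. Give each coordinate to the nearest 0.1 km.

(28.9, -37.1, 67.8)

Each station gives a sphere (x−x_i)² + (y−y_i)² + z² = d_i² (stations at z=0).
Subtracting the STA05 sphere from STA06 and STA07: z² cancels, leaving linear equations in x and y:
212.6 x − 327.2 y = 18283.54
130.8 x + 63.0 y = 1442.71
Solving: x ≈ 28.900, y ≈ -37.101 km (keep extra digits for the depth step; rounded: 28.9, -37.1).
Then from the STA05 sphere: z² = 160.32² − (x + 71.5)² − (y − 67.9)² with x = 28.900, y = -37.101, so z ≈ 67.802 ≈ 67.8 km.
Check against STA08 (with the unrounded solution): distance 150.78 ≈ 150.78 km. ✓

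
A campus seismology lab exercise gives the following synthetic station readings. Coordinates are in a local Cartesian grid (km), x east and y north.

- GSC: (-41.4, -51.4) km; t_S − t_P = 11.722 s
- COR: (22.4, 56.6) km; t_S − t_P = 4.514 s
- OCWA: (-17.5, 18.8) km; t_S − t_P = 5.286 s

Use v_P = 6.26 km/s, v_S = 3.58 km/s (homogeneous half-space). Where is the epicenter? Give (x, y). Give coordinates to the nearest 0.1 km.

x ≈ 26.7 km, y ≈ 19.1 km

Distance from S−P lag: d = Δt · v_P v_S / (v_P − v_S) = Δt · (6.26·3.58)/(6.26−3.58) ≈ 8.3622·Δt.
So d_GSC = 98.02, d_COR = 37.75, d_OCWA = 44.20 km.
Circle about each station: (x + 41.4)² + (y + 51.4)² = 98.02²; (x − 22.4)² + (y − 56.6)² = 37.75²; (x + 17.5)² + (y − 18.8)² = 44.20².
Subtracting the GSC equation from the COR and OCWA equations removes the quadratic terms:
127.6 x + 216.0 y = 7532.26
47.8 x + 140.4 y = 3958.05
Solving the 2×2 system: x ≈ 26.7, y ≈ 19.1 km.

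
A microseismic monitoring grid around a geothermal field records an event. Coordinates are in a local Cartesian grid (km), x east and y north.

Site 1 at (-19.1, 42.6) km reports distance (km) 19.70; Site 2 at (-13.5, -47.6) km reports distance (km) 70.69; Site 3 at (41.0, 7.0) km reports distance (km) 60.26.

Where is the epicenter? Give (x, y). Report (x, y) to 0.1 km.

-17.1 km east, 23.0 km north

Circle about each station: (x + 19.1)² + (y − 42.6)² = 19.70²; (x + 13.5)² + (y + 47.6)² = 70.69²; (x − 41.0)² + (y − 7.0)² = 60.26².
Subtracting pairs of circle equations eliminates x²+y² and gives linear equations (the radical axes):
11.2 x − 180.4 y = -4340.55
120.2 x − 71.2 y = -3692.75
Solving the 2×2 system: x ≈ -17.1, y ≈ 23.0 km.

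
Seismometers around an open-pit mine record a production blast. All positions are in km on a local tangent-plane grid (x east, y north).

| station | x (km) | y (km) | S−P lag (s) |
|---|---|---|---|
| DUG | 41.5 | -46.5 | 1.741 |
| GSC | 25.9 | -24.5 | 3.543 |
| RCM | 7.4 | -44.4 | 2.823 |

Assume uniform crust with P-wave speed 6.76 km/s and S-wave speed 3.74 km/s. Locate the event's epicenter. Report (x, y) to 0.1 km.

Distance from S−P lag: d = Δt · v_P v_S / (v_P − v_S) = Δt · (6.76·3.74)/(6.76−3.74) ≈ 8.3717·Δt.
So d_DUG = 14.58, d_GSC = 29.66, d_RCM = 23.63 km.
Circle about each station: (x − 41.5)² + (y + 46.5)² = 14.58²; (x − 25.9)² + (y + 24.5)² = 29.66²; (x − 7.4)² + (y + 44.4)² = 23.63².
Subtracting pairs of circle equations eliminates x²+y² and gives linear equations (the radical axes):
-31.2 x + 44.0 y = -3280.58
-68.2 x + 4.2 y = -2204.18
Solving the 2×2 system: x ≈ 29.0, y ≈ -54.0 km.
Check against DUG (with the unrounded x, y): √((x − 41.5)²+(y + 46.5)²) = 14.58 ≈ 14.58 km. ✓

(29.0, -54.0)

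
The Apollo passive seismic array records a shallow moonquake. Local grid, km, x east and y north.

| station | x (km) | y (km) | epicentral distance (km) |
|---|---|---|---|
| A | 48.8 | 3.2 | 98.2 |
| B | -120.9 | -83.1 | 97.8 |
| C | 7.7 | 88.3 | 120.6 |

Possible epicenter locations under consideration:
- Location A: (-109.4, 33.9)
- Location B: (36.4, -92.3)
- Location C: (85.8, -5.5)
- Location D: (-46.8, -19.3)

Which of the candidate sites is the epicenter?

Location D

For each candidate, compare |candidate − station| to the reported distance:
Location A: residuals A 63.0, B 19.8, C 8.5 → max 63.0 km
Location B: residuals A 1.9, B 59.8, C 62.3 → max 62.3 km
Location C: residuals A 60.2, B 123.0, C 1.5 → max 123.0 km
Location D: residuals A 0.0, B 0.0, C 0.0 → max 0.0 km
Only Location D has all residuals ≈ 0.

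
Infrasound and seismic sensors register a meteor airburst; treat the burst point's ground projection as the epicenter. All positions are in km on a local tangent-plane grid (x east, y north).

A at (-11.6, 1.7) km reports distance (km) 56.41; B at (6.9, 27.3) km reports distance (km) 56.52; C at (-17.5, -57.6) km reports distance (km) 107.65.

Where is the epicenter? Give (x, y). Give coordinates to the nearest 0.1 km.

(-46.4, 46.1)

Circle about each station: (x + 11.6)² + (y − 1.7)² = 56.41²; (x − 6.9)² + (y − 27.3)² = 56.52²; (x + 17.5)² + (y + 57.6)² = 107.65².
Subtracting pairs of circle equations eliminates x²+y² and gives linear equations (the radical axes):
37.0 x + 51.2 y = 643.03
-11.8 x − 118.6 y = -4919.87
Solving the 2×2 system: x ≈ -46.4, y ≈ 46.1 km.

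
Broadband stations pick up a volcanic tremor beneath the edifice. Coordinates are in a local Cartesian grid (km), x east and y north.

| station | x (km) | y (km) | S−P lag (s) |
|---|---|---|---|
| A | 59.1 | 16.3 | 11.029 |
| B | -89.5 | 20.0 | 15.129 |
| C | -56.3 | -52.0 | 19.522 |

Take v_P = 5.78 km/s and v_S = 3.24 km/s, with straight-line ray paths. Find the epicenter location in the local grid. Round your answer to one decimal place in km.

(5.9, 77.8)

Distance from S−P lag: d = Δt · v_P v_S / (v_P − v_S) = Δt · (5.78·3.24)/(5.78−3.24) ≈ 7.3729·Δt.
So d_A = 81.32, d_B = 111.54, d_C = 143.93 km.
Circle about each station: (x − 59.1)² + (y − 16.3)² = 81.32²; (x + 89.5)² + (y − 20.0)² = 111.54²; (x + 56.3)² + (y + 52.0)² = 143.93².
Subtracting pairs of circle equations eliminates x²+y² and gives linear equations (the radical axes):
-297.2 x + 7.4 y = -1176.48
-230.8 x − 136.6 y = -11987.71
Solving the 2×2 system: x ≈ 5.9, y ≈ 77.8 km.
Check against A (with the unrounded x, y): √((x − 59.1)²+(y − 16.3)²) = 81.32 ≈ 81.32 km. ✓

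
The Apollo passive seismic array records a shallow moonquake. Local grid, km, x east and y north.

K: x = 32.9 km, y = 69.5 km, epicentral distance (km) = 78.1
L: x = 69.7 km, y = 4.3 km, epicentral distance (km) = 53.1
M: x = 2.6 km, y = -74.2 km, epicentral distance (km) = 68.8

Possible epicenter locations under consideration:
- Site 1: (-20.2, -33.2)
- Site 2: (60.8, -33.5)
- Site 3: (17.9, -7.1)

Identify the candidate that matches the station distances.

Site 3

For each candidate, compare |candidate − station| to the reported distance:
Site 1: residuals K 37.5, L 44.3, M 21.9 → max 44.3 km
Site 2: residuals K 28.6, L 14.3, M 2.2 → max 28.6 km
Site 3: residuals K 0.0, L 0.1, M 0.0 → max 0.1 km
Only Site 3 has all residuals ≈ 0.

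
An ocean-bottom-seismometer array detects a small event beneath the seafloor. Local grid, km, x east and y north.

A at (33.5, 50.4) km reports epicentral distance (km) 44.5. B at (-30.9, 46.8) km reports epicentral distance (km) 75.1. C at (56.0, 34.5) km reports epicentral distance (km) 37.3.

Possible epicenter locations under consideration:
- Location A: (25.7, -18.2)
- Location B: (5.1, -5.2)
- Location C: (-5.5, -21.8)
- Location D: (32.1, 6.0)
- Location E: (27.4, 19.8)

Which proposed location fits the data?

For each candidate, compare |candidate − station| to the reported distance:
Location A: residuals A 24.5, B 11.1, C 23.5 → max 24.5 km
Location B: residuals A 17.9, B 11.9, C 27.3 → max 27.3 km
Location C: residuals A 37.6, B 1.9, C 46.1 → max 46.1 km
Location D: residuals A 0.1, B 0.0, C 0.1 → max 0.1 km
Location E: residuals A 13.3, B 10.9, C 5.1 → max 13.3 km
Only Location D has all residuals ≈ 0.

Location D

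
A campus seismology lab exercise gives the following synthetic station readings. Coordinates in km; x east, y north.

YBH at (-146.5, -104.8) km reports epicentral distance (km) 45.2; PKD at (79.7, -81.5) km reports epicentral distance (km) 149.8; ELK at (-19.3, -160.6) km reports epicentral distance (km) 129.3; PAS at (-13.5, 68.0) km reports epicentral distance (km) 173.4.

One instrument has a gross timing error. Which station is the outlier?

PKD

Solve using three stations at a time. Using YBH, ELK, PAS (subtract circle equations pairwise → linear system) gives (x, y) ≈ (-114.4, -73.0).
Distances from that point to each station vs reported:
  YBH: calculated 45.2 vs reported 45.2 → residual 0.0 km
  PKD: calculated 194.3 vs reported 149.8 → residual 44.5 km
  ELK: calculated 129.3 vs reported 129.3 → residual 0.0 km
  PAS: calculated 173.4 vs reported 173.4 → residual 0.0 km
YBH, ELK, PAS are mutually consistent (residuals ≈ 0); PKD is off by 44.5 km.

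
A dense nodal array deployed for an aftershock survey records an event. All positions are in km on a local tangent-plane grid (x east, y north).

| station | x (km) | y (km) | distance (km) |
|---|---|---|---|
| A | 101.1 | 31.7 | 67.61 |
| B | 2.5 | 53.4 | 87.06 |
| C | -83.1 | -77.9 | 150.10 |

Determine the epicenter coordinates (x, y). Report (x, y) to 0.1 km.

x ≈ 54.0 km, y ≈ -16.8 km

Circle about each station: (x − 101.1)² + (y − 31.7)² = 67.61²; (x − 2.5)² + (y − 53.4)² = 87.06²; (x + 83.1)² + (y + 77.9)² = 150.10².
Subtracting the A equation from the B and C equations removes the quadratic terms:
-197.2 x + 43.4 y = -11376.62
-368.4 x − 219.2 y = -16210.98
Solving the 2×2 system: x ≈ 54.0, y ≈ -16.8 km.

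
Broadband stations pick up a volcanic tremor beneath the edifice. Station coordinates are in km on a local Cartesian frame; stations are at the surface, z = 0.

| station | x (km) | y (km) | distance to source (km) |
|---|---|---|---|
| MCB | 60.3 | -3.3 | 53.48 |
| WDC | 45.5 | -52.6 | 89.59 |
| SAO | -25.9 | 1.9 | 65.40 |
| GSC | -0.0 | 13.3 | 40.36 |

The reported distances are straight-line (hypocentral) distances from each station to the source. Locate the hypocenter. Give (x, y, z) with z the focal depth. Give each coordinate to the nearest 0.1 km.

(27.4, 32.1, 22.9)

Each station gives a sphere (x−x_i)² + (y−y_i)² + z² = d_i² (stations at z=0).
Subtracting the MCB sphere from WDC and SAO: z² cancels, leaving linear equations in x and y:
-29.6 x − 98.6 y = -3976.23
-172.4 x + 10.4 y = -4389.61
Solving: x ≈ 27.398, y ≈ 32.102 km (keep extra digits for the depth step; rounded: 27.4, 32.1).
Then from the MCB sphere: z² = 53.48² − (x − 60.3)² − (y + 3.3)² with x = 27.398, y = 32.102, so z ≈ 22.897 ≈ 22.9 km.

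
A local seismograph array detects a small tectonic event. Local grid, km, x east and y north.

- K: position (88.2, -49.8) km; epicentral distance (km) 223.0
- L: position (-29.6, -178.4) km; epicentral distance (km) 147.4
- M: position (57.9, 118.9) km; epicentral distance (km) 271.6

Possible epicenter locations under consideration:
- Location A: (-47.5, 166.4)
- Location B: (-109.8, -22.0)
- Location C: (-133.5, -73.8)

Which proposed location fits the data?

Location C

For each candidate, compare |candidate − station| to the reported distance:
Location A: residuals K 32.3, L 197.9, M 156.0 → max 197.9 km
Location B: residuals K 23.1, L 28.4, M 52.6 → max 52.6 km
Location C: residuals K 0.0, L 0.0, M 0.0 → max 0.0 km
Only Location C has all residuals ≈ 0.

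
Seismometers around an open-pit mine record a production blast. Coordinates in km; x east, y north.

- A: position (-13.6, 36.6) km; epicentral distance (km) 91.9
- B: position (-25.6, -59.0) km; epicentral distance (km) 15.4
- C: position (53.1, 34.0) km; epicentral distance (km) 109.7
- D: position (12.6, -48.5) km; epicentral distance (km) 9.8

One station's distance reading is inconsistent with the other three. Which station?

Solve using three stations at a time. Using A, B, C (subtract circle equations pairwise → linear system) gives (x, y) ≈ (-10.7, -55.3).
Distances from that point to each station vs reported:
  A: calculated 91.9 vs reported 91.9 → residual 0.0 km
  B: calculated 15.4 vs reported 15.4 → residual 0.0 km
  C: calculated 109.7 vs reported 109.7 → residual 0.0 km
  D: calculated 24.2 vs reported 9.8 → residual 14.4 km
A, B, C are mutually consistent (residuals ≈ 0); D is off by 14.4 km.

D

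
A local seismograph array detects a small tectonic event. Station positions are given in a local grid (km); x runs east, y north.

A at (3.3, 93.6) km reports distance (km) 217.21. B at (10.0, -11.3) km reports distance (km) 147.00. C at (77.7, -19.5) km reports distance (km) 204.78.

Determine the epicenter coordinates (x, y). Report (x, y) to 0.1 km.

Circle about each station: (x − 3.3)² + (y − 93.6)² = 217.21²; (x − 10.0)² + (y + 11.3)² = 147.00²; (x − 77.7)² + (y + 19.5)² = 204.78².
Subtracting the A equation from the B and C equations removes the quadratic terms:
13.4 x − 209.8 y = 17027.02
148.8 x − 226.2 y = 2891.03
Solving the 2×2 system: x ≈ -115.1, y ≈ -88.5 km.
Check against A (with the unrounded x, y): √((x − 3.3)²+(y − 93.6)²) = 217.23 ≈ 217.21 km. ✓

x ≈ -115.1 km, y ≈ -88.5 km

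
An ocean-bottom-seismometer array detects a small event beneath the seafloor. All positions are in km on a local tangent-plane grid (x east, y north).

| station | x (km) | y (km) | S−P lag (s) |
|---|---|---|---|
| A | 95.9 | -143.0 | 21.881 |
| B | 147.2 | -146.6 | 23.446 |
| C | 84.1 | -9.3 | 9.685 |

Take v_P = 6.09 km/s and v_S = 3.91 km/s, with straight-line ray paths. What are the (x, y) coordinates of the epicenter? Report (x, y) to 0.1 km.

x ≈ 55.7 km, y ≈ 92.6 km

Distance from S−P lag: d = Δt · v_P v_S / (v_P − v_S) = Δt · (6.09·3.91)/(6.09−3.91) ≈ 10.9229·Δt.
So d_A = 239.00, d_B = 256.10, d_C = 105.79 km.
Circle about each station: (x − 95.9)² + (y + 143.0)² = 239.00²; (x − 147.2)² + (y + 146.6)² = 256.10²; (x − 84.1)² + (y + 9.3)² = 105.79².
Subtracting the A equation from the B and C equations removes the quadratic terms:
102.6 x − 7.2 y = 5047.38
-23.6 x + 267.4 y = 23442.97
Solving the 2×2 system: x ≈ 55.7, y ≈ 92.6 km.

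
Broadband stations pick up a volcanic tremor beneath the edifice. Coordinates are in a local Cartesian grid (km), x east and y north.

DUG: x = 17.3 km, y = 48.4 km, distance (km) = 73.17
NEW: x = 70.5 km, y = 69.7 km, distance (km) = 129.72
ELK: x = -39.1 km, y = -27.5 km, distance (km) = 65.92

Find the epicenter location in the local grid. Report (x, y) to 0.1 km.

-54.9 km east, 36.5 km north

Circle about each station: (x − 17.3)² + (y − 48.4)² = 73.17²; (x − 70.5)² + (y − 69.7)² = 129.72²; (x + 39.1)² + (y + 27.5)² = 65.92².
Subtracting pairs of circle equations eliminates x²+y² and gives linear equations (the radical axes):
106.4 x + 42.6 y = -4286.94
-112.8 x − 151.8 y = 651.61
Solving the 2×2 system: x ≈ -54.9, y ≈ 36.5 km.
Check against DUG (with the unrounded x, y): √((x − 17.3)²+(y − 48.4)²) = 73.18 ≈ 73.17 km. ✓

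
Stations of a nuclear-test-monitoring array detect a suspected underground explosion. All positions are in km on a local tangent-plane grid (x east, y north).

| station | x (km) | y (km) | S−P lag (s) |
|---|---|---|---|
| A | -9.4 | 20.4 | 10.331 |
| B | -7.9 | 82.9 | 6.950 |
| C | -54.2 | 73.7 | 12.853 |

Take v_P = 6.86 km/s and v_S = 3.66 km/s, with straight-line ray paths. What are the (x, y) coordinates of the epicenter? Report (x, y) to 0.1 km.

Distance from S−P lag: d = Δt · v_P v_S / (v_P − v_S) = Δt · (6.86·3.66)/(6.86−3.66) ≈ 7.8461·Δt.
So d_A = 81.06, d_B = 54.53, d_C = 100.85 km.
Circle about each station: (x + 9.4)² + (y − 20.4)² = 81.06²; (x + 7.9)² + (y − 82.9)² = 54.53²; (x + 54.2)² + (y − 73.7)² = 100.85².
Subtracting pairs of circle equations eliminates x²+y² and gives linear equations (the radical axes):
3.0 x + 125.0 y = 10027.50
-89.6 x + 106.6 y = 4264.81
Solving the 2×2 system: x ≈ 46.5, y ≈ 79.1 km.

x ≈ 46.5 km, y ≈ 79.1 km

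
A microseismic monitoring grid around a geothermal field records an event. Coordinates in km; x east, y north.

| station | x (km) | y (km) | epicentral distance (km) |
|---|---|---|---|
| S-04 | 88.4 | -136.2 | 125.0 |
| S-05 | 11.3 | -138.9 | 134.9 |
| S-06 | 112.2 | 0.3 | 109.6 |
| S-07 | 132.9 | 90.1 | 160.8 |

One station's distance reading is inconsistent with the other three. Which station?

Solve using three stations at a time. Using S-05, S-06, S-07 (subtract circle equations pairwise → linear system) gives (x, y) ≈ (2.7, -4.2).
Distances from that point to each station vs reported:
  S-04: calculated 157.4 vs reported 125.0 → residual 32.4 km
  S-05: calculated 134.9 vs reported 134.9 → residual 0.0 km
  S-06: calculated 109.6 vs reported 109.6 → residual 0.0 km
  S-07: calculated 160.8 vs reported 160.8 → residual 0.0 km
S-05, S-06, S-07 are mutually consistent (residuals ≈ 0); S-04 is off by 32.4 km.

S-04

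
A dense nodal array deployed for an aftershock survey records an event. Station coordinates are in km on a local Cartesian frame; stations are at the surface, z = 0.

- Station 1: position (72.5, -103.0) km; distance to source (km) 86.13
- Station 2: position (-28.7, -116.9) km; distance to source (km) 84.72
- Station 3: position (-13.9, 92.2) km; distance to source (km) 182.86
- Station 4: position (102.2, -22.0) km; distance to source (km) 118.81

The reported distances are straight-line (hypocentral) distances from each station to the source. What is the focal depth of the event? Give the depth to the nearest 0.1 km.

Each station gives a sphere (x−x_i)² + (y−y_i)² + z² = d_i² (stations at z=0).
Subtracting the Station 1 sphere from Station 2 and Station 3: z² cancels, leaving linear equations in x and y:
-202.4 x − 27.8 y = -1135.05
-172.8 x + 390.4 y = -33190.60
Solving: x ≈ 16.295, y ≈ -77.805 km (keep extra digits for the depth step; rounded: 16.3, -77.8).
Then from the Station 1 sphere: z² = 86.13² − (x − 72.5)² − (y + 103.0)² with x = 16.295, y = -77.805, so z ≈ 60.205 ≈ 60.2 km.
Check against Station 4 (with the unrounded solution): distance 118.82 ≈ 118.81 km. ✓

60.2 km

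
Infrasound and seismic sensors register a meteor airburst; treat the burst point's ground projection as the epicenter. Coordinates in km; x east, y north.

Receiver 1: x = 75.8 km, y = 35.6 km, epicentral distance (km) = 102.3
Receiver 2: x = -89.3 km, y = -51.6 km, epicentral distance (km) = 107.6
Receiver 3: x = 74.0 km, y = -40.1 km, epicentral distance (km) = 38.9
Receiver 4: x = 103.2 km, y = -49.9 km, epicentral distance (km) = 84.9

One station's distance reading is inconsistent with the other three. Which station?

Solve using three stations at a time. Using Receiver 1, Receiver 2, Receiver 4 (subtract circle equations pairwise → linear system) gives (x, y) ≈ (18.3, -49.0).
Distances from that point to each station vs reported:
  Receiver 1: calculated 102.3 vs reported 102.3 → residual 0.0 km
  Receiver 2: calculated 107.6 vs reported 107.6 → residual 0.0 km
  Receiver 3: calculated 56.4 vs reported 38.9 → residual 17.5 km
  Receiver 4: calculated 84.9 vs reported 84.9 → residual 0.0 km
Receiver 1, Receiver 2, Receiver 4 are mutually consistent (residuals ≈ 0); Receiver 3 is off by 17.5 km.

Receiver 3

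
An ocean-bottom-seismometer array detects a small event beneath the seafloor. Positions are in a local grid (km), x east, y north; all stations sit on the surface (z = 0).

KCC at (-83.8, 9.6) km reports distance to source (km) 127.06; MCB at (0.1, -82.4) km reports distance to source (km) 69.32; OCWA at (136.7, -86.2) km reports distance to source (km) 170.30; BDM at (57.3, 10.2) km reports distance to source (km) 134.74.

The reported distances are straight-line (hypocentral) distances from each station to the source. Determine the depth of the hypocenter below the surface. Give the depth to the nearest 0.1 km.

Each station gives a sphere (x−x_i)² + (y−y_i)² + z² = d_i² (stations at z=0).
Subtracting the KCC sphere from MCB and OCWA: z² cancels, leaving linear equations in x and y:
167.8 x − 184.0 y = 11014.15
441.0 x − 191.6 y = 6144.88
Solving: x ≈ -19.996, y ≈ -78.095 km (keep extra digits for the depth step; rounded: -20.0, -78.1).
Then from the KCC sphere: z² = 127.06² − (x + 83.8)² − (y − 9.6)² with x = -19.996, y = -78.095, so z ≈ 66.203 ≈ 66.2 km.

depth ≈ 66.2 km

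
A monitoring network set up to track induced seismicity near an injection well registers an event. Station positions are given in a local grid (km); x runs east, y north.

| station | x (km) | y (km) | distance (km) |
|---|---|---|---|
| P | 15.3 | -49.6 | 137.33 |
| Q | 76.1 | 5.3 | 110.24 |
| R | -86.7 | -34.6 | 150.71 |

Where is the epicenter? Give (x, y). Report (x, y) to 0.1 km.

2.2 km east, 87.1 km north

Circle about each station: (x − 15.3)² + (y + 49.6)² = 137.33²; (x − 76.1)² + (y − 5.3)² = 110.24²; (x + 86.7)² + (y + 34.6)² = 150.71².
Subtracting the P equation from the Q and R equations removes the quadratic terms:
121.6 x + 109.8 y = 9831.72
-204.0 x + 30.0 y = 2165.82
Solving the 2×2 system: x ≈ 2.2, y ≈ 87.1 km.
Check against P (with the unrounded x, y): √((x − 15.3)²+(y + 49.6)²) = 137.34 ≈ 137.33 km. ✓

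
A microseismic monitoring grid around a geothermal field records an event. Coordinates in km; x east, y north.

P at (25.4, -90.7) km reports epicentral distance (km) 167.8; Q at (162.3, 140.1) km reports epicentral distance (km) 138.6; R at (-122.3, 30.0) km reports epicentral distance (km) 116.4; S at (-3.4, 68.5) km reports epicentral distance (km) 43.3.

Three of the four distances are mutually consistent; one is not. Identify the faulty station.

R

Solve using three stations at a time. Using P, Q, S (subtract circle equations pairwise → linear system) gives (x, y) ≈ (39.1, 76.5).
Distances from that point to each station vs reported:
  P: calculated 167.8 vs reported 167.8 → residual 0.0 km
  Q: calculated 138.6 vs reported 138.6 → residual 0.0 km
  R: calculated 168.0 vs reported 116.4 → residual 51.6 km
  S: calculated 43.3 vs reported 43.3 → residual 0.0 km
P, Q, S are mutually consistent (residuals ≈ 0); R is off by 51.6 km.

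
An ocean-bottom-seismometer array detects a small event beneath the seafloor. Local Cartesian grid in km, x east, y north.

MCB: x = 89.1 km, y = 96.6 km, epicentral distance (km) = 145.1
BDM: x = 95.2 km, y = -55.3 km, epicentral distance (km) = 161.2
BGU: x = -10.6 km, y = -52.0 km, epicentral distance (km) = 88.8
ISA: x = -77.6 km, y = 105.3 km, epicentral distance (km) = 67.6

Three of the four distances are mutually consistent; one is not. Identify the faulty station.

Solve using three stations at a time. Using MCB, BDM, BGU (subtract circle equations pairwise → linear system) gives (x, y) ≈ (-40.6, 31.6).
Distances from that point to each station vs reported:
  MCB: calculated 145.1 vs reported 145.1 → residual 0.0 km
  BDM: calculated 161.2 vs reported 161.2 → residual 0.0 km
  BGU: calculated 88.8 vs reported 88.8 → residual 0.0 km
  ISA: calculated 82.5 vs reported 67.6 → residual 14.9 km
MCB, BDM, BGU are mutually consistent (residuals ≈ 0); ISA is off by 14.9 km.

ISA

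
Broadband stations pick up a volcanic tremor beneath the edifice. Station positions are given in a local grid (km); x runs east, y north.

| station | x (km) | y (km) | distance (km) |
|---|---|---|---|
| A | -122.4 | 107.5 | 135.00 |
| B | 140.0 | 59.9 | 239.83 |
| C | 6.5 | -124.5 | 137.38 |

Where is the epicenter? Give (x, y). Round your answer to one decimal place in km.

(-85.3, -22.3)

Circle about each station: (x + 122.4)² + (y − 107.5)² = 135.00²; (x − 140.0)² + (y − 59.9)² = 239.83²; (x − 6.5)² + (y + 124.5)² = 137.38².
Subtracting the A equation from the B and C equations removes the quadratic terms:
524.8 x − 95.2 y = -42643.43
257.8 x − 464.0 y = -11643.77
Solving the 2×2 system: x ≈ -85.3, y ≈ -22.3 km.
Check against A (with the unrounded x, y): √((x + 122.4)²+(y − 107.5)²) = 135.00 ≈ 135.00 km. ✓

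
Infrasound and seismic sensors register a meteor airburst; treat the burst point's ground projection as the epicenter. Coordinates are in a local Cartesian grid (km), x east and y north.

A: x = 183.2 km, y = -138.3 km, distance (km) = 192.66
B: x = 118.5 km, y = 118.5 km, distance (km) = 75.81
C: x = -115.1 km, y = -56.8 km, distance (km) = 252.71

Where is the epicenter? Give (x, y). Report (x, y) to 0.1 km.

(117.2, 42.7)

Circle about each station: (x − 183.2)² + (y + 138.3)² = 192.66²; (x − 118.5)² + (y − 118.5)² = 75.81²; (x + 115.1)² + (y + 56.8)² = 252.71².
Subtracting the A equation from the B and C equations removes the quadratic terms:
-129.4 x + 513.6 y = 6766.09
-596.6 x + 163.0 y = -62959.35
Solving the 2×2 system: x ≈ 117.2, y ≈ 42.7 km.
Check against A (with the unrounded x, y): √((x − 183.2)²+(y + 138.3)²) = 192.66 ≈ 192.66 km. ✓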